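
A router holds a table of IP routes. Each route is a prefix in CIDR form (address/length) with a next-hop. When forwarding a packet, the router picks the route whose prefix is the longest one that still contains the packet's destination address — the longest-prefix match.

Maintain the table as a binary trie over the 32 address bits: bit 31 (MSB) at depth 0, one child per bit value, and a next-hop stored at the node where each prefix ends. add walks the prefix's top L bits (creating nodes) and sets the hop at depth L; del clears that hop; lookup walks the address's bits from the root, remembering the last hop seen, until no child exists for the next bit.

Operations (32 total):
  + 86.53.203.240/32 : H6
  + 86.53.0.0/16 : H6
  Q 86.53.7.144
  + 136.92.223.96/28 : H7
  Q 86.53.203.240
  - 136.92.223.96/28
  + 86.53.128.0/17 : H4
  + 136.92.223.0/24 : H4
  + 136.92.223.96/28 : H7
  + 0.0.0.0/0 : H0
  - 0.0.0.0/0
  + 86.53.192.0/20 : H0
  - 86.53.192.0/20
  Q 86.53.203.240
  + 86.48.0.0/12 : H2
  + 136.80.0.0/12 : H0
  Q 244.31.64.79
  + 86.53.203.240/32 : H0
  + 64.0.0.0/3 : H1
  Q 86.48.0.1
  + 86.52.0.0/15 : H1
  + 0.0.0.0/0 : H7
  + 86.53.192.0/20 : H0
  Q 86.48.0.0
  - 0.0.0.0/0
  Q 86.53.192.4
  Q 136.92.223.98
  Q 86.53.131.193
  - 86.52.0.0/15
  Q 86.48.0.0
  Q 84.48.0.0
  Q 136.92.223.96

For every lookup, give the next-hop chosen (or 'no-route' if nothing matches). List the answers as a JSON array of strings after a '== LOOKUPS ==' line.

Trace:
  + 86.53.203.240/32 (H6) depth=32
  + 86.53.0.0/16 (H6) depth=16
  Q 86.53.7.144: descend 0101011000110101 ; hops seen [H6] ; pick H6
  + 136.92.223.96/28 (H7) depth=28
  Q 86.53.203.240: descend 01010110001101011100101111110000 ; hops seen [H6,H6] ; pick H6
  del 136.92.223.96/28 (clear depth 28)
  + 86.53.128.0/17 (H4) depth=17
  + 136.92.223.0/24 (H4) depth=24
  + 136.92.223.96/28 (H7) depth=28
  + 0.0.0.0/0 (H0) depth=0
  del 0.0.0.0/0 (clear depth 0)
  + 86.53.192.0/20 (H0) depth=20
  del 86.53.192.0/20 (clear depth 20)
  Q 86.53.203.240: descend 01010110001101011100101111110000 ; hops seen [H6,H4,H6] ; pick H6
  + 86.48.0.0/12 (H2) depth=12
  + 136.80.0.0/12 (H0) depth=12
  Q 244.31.64.79: descend 1 ; hops seen [∅] ; pick no-route
  + 86.53.203.240/32 (H0) depth=32
  + 64.0.0.0/3 (H1) depth=3
  Q 86.48.0.1: descend 0101011000110 ; hops seen [H1,H2] ; pick H2
  + 86.52.0.0/15 (H1) depth=15
  + 0.0.0.0/0 (H7) depth=0
  + 86.53.192.0/20 (H0) depth=20
  Q 86.48.0.0: descend 0101011000110 ; hops seen [H7,H1,H2] ; pick H2
  del 0.0.0.0/0 (clear depth 0)
  Q 86.53.192.4: descend 01010110001101011100 ; hops seen [H1,H2,H1,H6,H4,H0] ; pick H0
  Q 136.92.223.98: descend 1000100001011100110111110110 ; hops seen [H0,H4,H7] ; pick H7
  Q 86.53.131.193: descend 01010110001101011 ; hops seen [H1,H2,H1,H6,H4] ; pick H4
  del 86.52.0.0/15 (clear depth 15)
  Q 86.48.0.0: descend 0101011000110 ; hops seen [H1,H2] ; pick H2
  Q 84.48.0.0: descend 010101 ; hops seen [H1] ; pick H1
  Q 136.92.223.96: descend 1000100001011100110111110110 ; hops seen [H0,H4,H7] ; pick H7

== LOOKUPS ==
["H6","H6","H6","no-route","H2","H2","H0","H7","H4","H2","H1","H7"]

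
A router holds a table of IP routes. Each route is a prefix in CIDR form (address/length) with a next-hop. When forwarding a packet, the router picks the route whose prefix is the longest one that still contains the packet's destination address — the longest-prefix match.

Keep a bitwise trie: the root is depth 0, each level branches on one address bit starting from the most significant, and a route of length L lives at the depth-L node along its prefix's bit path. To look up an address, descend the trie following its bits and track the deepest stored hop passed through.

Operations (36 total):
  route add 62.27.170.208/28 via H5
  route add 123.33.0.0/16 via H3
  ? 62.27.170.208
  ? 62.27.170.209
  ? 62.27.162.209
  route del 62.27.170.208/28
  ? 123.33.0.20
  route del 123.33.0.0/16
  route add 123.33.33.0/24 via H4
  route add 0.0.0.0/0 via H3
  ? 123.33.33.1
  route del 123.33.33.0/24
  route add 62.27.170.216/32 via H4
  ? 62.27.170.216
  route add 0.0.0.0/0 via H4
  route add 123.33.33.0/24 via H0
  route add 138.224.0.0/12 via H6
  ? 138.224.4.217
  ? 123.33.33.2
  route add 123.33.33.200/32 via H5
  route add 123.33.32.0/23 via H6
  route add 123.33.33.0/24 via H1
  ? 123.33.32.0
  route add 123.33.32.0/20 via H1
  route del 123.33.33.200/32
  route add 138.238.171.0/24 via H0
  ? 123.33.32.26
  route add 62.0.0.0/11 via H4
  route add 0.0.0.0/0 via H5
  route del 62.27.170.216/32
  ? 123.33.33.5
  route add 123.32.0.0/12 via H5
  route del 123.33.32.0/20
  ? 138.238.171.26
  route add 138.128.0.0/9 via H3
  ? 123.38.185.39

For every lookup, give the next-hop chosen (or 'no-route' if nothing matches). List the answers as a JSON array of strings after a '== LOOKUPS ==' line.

Process each operation:
  + 62.27.170.208/28 (H5) depth=28
  + 123.33.0.0/16 (H3) depth=16
  Q 62.27.170.208: descend 0011111000011011101010101101 ; hops seen [H5] ; pick H5
  Q 62.27.170.209: descend 0011111000011011101010101101 ; hops seen [H5] ; pick H5
  Q 62.27.162.209: descend 00111110000110111010 ; hops seen [∅] ; pick no-route
  - 62.27.170.208/28 clear@28
  Q 123.33.0.20: descend 0111101100100001 ; hops seen [H3] ; pick H3
  - 123.33.0.0/16 clear@16
  + 123.33.33.0/24 (H4) depth=24
  + 0.0.0.0/0 (H3) depth=0
  Q 123.33.33.1: descend 011110110010000100100001 ; hops seen [H3,H4] ; pick H4
  - 123.33.33.0/24 clear@24
  + 62.27.170.216/32 (H4) depth=32
  Q 62.27.170.216: descend 00111110000110111010101011011000 ; hops seen [H3,H4] ; pick H4
  + 0.0.0.0/0 (H4) depth=0
  + 123.33.33.0/24 (H0) depth=24
  + 138.224.0.0/12 (H6) depth=12
  Q 138.224.4.217: descend 100010101110 ; hops seen [H4,H6] ; pick H6
  Q 123.33.33.2: descend 011110110010000100100001 ; hops seen [H4,H0] ; pick H0
  + 123.33.33.200/32 (H5) depth=32
  + 123.33.32.0/23 (H6) depth=23
  + 123.33.33.0/24 (H1) depth=24
  Q 123.33.32.0: descend 01111011001000010010000 ; hops seen [H4,H6] ; pick H6
  + 123.33.32.0/20 (H1) depth=20
  - 123.33.33.200/32 clear@32
  + 138.238.171.0/24 (H0) depth=24
  Q 123.33.32.26: descend 01111011001000010010000 ; hops seen [H4,H1,H6] ; pick H6
  + 62.0.0.0/11 (H4) depth=11
  + 0.0.0.0/0 (H5) depth=0
  - 62.27.170.216/32 clear@32
  Q 123.33.33.5: descend 011110110010000100100001 ; hops seen [H5,H1,H6,H1] ; pick H1
  + 123.32.0.0/12 (H5) depth=12
  - 123.33.32.0/20 clear@20
  Q 138.238.171.26: descend 100010101110111010101011 ; hops seen [H5,H6,H0] ; pick H0
  + 138.128.0.0/9 (H3) depth=9
  Q 123.38.185.39: descend 0111101100100 ; hops seen [H5,H5] ; pick H5

== LOOKUPS ==
["H5","H5","no-route","H3","H4","H4","H6","H0","H6","H6","H1","H0","H5"]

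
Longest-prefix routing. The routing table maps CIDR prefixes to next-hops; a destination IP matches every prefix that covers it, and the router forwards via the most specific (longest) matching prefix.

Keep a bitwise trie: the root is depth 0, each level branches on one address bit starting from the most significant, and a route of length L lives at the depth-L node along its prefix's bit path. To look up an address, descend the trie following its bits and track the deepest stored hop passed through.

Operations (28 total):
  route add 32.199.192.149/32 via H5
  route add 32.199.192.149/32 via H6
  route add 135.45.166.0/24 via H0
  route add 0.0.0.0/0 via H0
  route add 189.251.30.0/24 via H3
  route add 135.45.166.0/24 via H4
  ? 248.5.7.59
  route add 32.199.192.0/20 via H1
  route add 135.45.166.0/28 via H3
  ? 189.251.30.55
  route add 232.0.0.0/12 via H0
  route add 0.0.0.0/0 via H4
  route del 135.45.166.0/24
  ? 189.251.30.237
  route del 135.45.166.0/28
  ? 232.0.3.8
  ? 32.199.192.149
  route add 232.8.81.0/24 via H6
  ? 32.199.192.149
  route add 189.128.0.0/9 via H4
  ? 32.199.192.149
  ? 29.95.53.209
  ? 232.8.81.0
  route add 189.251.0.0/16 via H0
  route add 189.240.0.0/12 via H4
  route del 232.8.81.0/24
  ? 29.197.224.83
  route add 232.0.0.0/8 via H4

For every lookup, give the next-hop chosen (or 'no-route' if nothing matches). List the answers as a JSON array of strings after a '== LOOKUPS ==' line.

Apply in order:
  + 32.199.192.149/32 (H5) depth=32
  + 32.199.192.149/32 (H6) depth=32
  + 135.45.166.0/24 (H0) depth=24
  + 0.0.0.0/0 (H0) depth=0
  + 189.251.30.0/24 (H3) depth=24
  + 135.45.166.0/24 (H4) depth=24
  Q 248.5.7.59: descend 1 ; hops seen [H0] ; pick H0
  + 32.199.192.0/20 (H1) depth=20
  + 135.45.166.0/28 (H3) depth=28
  Q 189.251.30.55: descend 101111011111101100011110 ; hops seen [H0,H3] ; pick H3
  + 232.0.0.0/12 (H0) depth=12
  + 0.0.0.0/0 (H4) depth=0
  - 135.45.166.0/24 clear@24
  Q 189.251.30.237: descend 101111011111101100011110 ; hops seen [H4,H3] ; pick H3
  - 135.45.166.0/28 clear@28
  Q 232.0.3.8: descend 111010000000 ; hops seen [H4,H0] ; pick H0
  Q 32.199.192.149: descend 00100000110001111100000010010101 ; hops seen [H4,H1,H6] ; pick H6
  + 232.8.81.0/24 (H6) depth=24
  Q 32.199.192.149: descend 00100000110001111100000010010101 ; hops seen [H4,H1,H6] ; pick H6
  + 189.128.0.0/9 (H4) depth=9
  Q 32.199.192.149: descend 00100000110001111100000010010101 ; hops seen [H4,H1,H6] ; pick H6
  Q 29.95.53.209: descend 00 ; hops seen [H4] ; pick H4
  Q 232.8.81.0: descend 111010000000100001010001 ; hops seen [H4,H0,H6] ; pick H6
  + 189.251.0.0/16 (H0) depth=16
  + 189.240.0.0/12 (H4) depth=12
  - 232.8.81.0/24 clear@24
  Q 29.197.224.83: descend 00 ; hops seen [H4] ; pick H4
  + 232.0.0.0/8 (H4) depth=8

== LOOKUPS ==
["H0","H3","H3","H0","H6","H6","H6","H4","H6","H4"]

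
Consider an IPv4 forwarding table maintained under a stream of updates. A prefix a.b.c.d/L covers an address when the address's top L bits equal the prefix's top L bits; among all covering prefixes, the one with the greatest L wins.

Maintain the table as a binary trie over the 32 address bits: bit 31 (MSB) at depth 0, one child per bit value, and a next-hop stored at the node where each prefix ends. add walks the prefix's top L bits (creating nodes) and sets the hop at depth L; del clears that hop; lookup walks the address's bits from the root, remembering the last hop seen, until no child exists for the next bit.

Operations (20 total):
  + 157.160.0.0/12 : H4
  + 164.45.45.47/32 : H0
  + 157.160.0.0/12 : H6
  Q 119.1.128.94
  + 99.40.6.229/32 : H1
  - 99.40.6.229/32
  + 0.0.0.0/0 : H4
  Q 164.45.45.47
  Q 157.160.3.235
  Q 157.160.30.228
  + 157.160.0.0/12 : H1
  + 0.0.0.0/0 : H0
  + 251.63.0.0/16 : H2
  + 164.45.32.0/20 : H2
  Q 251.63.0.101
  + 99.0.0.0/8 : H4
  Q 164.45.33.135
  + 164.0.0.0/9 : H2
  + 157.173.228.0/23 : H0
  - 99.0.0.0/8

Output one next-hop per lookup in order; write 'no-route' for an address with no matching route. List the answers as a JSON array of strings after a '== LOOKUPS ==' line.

Process each operation:
  add 157.160.0.0/12 -> H4 at depth 12
  add 164.45.45.47/32 -> H0 at depth 32
  add 157.160.0.0/12 -> H6 at depth 12
  lookup 119.1.128.94: bits ε walk d0:- -> no-route
  add 99.40.6.229/32 -> H1 at depth 32
  - 99.40.6.229/32 clear@32
  add 0.0.0.0/0 -> H4 at depth 0
  lookup 164.45.45.47: bits 10100100001011010010110100101111 walk d0:H4→d1:-→d2:-→d3:-→d4:-→d5:-→d6:-→d7:-→d8:-→d9:-→d10:-→d11:-→d12:-→d13:-→d14:-→d15:-→d16:-→d17:-→d18:-→d19:-→d20:-→d21:-→d22:-→d23:-→d24:-→d25:-→d26:-→d27:-→d28:-→d29:-→d30:-→d31:-→d32:H0 -> H0
  lookup 157.160.3.235: bits 100111011010 walk d0:H4→d1:-→d2:-→d3:-→d4:-→d5:-→d6:-→d7:-→d8:-→d9:-→d10:-→d11:-→d12:H6 -> H6
  lookup 157.160.30.228: bits 100111011010 walk d0:H4→d1:-→d2:-→d3:-→d4:-→d5:-→d6:-→d7:-→d8:-→d9:-→d10:-→d11:-→d12:H6 -> H6
  add 157.160.0.0/12 -> H1 at depth 12
  add 0.0.0.0/0 -> H0 at depth 0
  add 251.63.0.0/16 -> H2 at depth 16
  add 164.45.32.0/20 -> H2 at depth 20
  lookup 251.63.0.101: bits 1111101100111111 walk d0:H0→d1:-→d2:-→d3:-→d4:-→d5:-→d6:-→d7:-→d8:-→d9:-→d10:-→d11:-→d12:-→d13:-→d14:-→d15:-→d16:H2 -> H2
  add 99.0.0.0/8 -> H4 at depth 8
  lookup 164.45.33.135: bits 10100100001011010010 walk d0:H0→d1:-→d2:-→d3:-→d4:-→d5:-→d6:-→d7:-→d8:-→d9:-→d10:-→d11:-→d12:-→d13:-→d14:-→d15:-→d16:-→d17:-→d18:-→d19:-→d20:H2 -> H2
  add 164.0.0.0/9 -> H2 at depth 9
  add 157.173.228.0/23 -> H0 at depth 23
  - 99.0.0.0/8 clear@8

== LOOKUPS ==
["no-route","H0","H6","H6","H2","H2"]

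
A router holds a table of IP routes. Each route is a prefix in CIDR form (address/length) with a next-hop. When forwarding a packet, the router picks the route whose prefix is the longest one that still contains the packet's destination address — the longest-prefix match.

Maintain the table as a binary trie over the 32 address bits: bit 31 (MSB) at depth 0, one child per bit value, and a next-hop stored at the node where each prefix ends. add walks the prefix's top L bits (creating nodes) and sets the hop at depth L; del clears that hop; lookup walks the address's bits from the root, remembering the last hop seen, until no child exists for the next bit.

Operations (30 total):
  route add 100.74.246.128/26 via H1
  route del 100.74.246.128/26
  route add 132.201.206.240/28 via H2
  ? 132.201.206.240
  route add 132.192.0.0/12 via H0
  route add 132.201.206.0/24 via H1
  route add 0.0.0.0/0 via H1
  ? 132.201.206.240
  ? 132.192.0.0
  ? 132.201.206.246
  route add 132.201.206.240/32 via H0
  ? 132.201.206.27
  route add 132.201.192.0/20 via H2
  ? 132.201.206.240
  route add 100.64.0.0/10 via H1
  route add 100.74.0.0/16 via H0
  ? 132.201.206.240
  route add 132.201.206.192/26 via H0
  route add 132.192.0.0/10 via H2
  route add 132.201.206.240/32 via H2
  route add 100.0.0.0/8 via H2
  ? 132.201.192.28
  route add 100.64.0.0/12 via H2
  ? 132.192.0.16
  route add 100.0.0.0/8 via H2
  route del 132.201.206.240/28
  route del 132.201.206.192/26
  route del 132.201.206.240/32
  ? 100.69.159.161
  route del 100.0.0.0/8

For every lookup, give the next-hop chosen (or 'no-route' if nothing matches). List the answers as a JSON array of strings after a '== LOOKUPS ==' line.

Process each operation:
  add 100.74.246.128/26 -> H1 at depth 26
  - 100.74.246.128/26 clear@26
  add 132.201.206.240/28 -> H2 at depth 28
  lookup 132.201.206.240: bits 1000010011001001110011101111 walk d0:-→d1:-→d2:-→d3:-→d4:-→d5:-→d6:-→d7:-→d8:-→d9:-→d10:-→d11:-→d12:-→d13:-→d14:-→d15:-→d16:-→d17:-→d18:-→d19:-→d20:-→d21:-→d22:-→d23:-→d24:-→d25:-→d26:-→d27:-→d28:H2 -> H2
  add 132.192.0.0/12 -> H0 at depth 12
  add 132.201.206.0/24 -> H1 at depth 24
  add 0.0.0.0/0 -> H1 at depth 0
  lookup 132.201.206.240: bits 1000010011001001110011101111 walk d0:H1→d1:-→d2:-→d3:-→d4:-→d5:-→d6:-→d7:-→d8:-→d9:-→d10:-→d11:-→d12:H0→d13:-→d14:-→d15:-→d16:-→d17:-→d18:-→d19:-→d20:-→d21:-→d22:-→d23:-→d24:H1→d25:-→d26:-→d27:-→d28:H2 -> H2
  lookup 132.192.0.0: bits 100001001100 walk d0:H1→d1:-→d2:-→d3:-→d4:-→d5:-→d6:-→d7:-→d8:-→d9:-→d10:-→d11:-→d12:H0 -> H0
  lookup 132.201.206.246: bits 1000010011001001110011101111 walk d0:H1→d1:-→d2:-→d3:-→d4:-→d5:-→d6:-→d7:-→d8:-→d9:-→d10:-→d11:-→d12:H0→d13:-→d14:-→d15:-→d16:-→d17:-→d18:-→d19:-→d20:-→d21:-→d22:-→d23:-→d24:H1→d25:-→d26:-→d27:-→d28:H2 -> H2
  add 132.201.206.240/32 -> H0 at depth 32
  lookup 132.201.206.27: bits 100001001100100111001110 walk d0:H1→d1:-→d2:-→d3:-→d4:-→d5:-→d6:-→d7:-→d8:-→d9:-→d10:-→d11:-→d12:H0→d13:-→d14:-→d15:-→d16:-→d17:-→d18:-→d19:-→d20:-→d21:-→d22:-→d23:-→d24:H1 -> H1
  add 132.201.192.0/20 -> H2 at depth 20
  lookup 132.201.206.240: bits 10000100110010011100111011110000 walk d0:H1→d1:-→d2:-→d3:-→d4:-→d5:-→d6:-→d7:-→d8:-→d9:-→d10:-→d11:-→d12:H0→d13:-→d14:-→d15:-→d16:-→d17:-→d18:-→d19:-→d20:H2→d21:-→d22:-→d23:-→d24:H1→d25:-→d26:-→d27:-→d28:H2→d29:-→d30:-→d31:-→d32:H0 -> H0
  add 100.64.0.0/10 -> H1 at depth 10
  add 100.74.0.0/16 -> H0 at depth 16
  lookup 132.201.206.240: bits 10000100110010011100111011110000 walk d0:H1→d1:-→d2:-→d3:-→d4:-→d5:-→d6:-→d7:-→d8:-→d9:-→d10:-→d11:-→d12:H0→d13:-→d14:-→d15:-→d16:-→d17:-→d18:-→d19:-→d20:H2→d21:-→d22:-→d23:-→d24:H1→d25:-→d26:-→d27:-→d28:H2→d29:-→d30:-→d31:-→d32:H0 -> H0
  add 132.201.206.192/26 -> H0 at depth 26
  add 132.192.0.0/10 -> H2 at depth 10
  add 132.201.206.240/32 -> H2 at depth 32
  add 100.0.0.0/8 -> H2 at depth 8
  lookup 132.201.192.28: bits 10000100110010011100 walk d0:H1→d1:-→d2:-→d3:-→d4:-→d5:-→d6:-→d7:-→d8:-→d9:-→d10:H2→d11:-→d12:H0→d13:-→d14:-→d15:-→d16:-→d17:-→d18:-→d19:-→d20:H2 -> H2
  add 100.64.0.0/12 -> H2 at depth 12
  lookup 132.192.0.16: bits 100001001100 walk d0:H1→d1:-→d2:-→d3:-→d4:-→d5:-→d6:-→d7:-→d8:-→d9:-→d10:H2→d11:-→d12:H0 -> H0
  add 100.0.0.0/8 -> H2 at depth 8
  - 132.201.206.240/28 clear@28
  - 132.201.206.192/26 clear@26
  - 132.201.206.240/32 clear@32
  lookup 100.69.159.161: bits 011001000100 walk d0:H1→d1:-→d2:-→d3:-→d4:-→d5:-→d6:-→d7:-→d8:H2→d9:-→d10:H1→d11:-→d12:H2 -> H2
  - 100.0.0.0/8 clear@8

== LOOKUPS ==
["H2","H2","H0","H2","H1","H0","H0","H2","H0","H2"]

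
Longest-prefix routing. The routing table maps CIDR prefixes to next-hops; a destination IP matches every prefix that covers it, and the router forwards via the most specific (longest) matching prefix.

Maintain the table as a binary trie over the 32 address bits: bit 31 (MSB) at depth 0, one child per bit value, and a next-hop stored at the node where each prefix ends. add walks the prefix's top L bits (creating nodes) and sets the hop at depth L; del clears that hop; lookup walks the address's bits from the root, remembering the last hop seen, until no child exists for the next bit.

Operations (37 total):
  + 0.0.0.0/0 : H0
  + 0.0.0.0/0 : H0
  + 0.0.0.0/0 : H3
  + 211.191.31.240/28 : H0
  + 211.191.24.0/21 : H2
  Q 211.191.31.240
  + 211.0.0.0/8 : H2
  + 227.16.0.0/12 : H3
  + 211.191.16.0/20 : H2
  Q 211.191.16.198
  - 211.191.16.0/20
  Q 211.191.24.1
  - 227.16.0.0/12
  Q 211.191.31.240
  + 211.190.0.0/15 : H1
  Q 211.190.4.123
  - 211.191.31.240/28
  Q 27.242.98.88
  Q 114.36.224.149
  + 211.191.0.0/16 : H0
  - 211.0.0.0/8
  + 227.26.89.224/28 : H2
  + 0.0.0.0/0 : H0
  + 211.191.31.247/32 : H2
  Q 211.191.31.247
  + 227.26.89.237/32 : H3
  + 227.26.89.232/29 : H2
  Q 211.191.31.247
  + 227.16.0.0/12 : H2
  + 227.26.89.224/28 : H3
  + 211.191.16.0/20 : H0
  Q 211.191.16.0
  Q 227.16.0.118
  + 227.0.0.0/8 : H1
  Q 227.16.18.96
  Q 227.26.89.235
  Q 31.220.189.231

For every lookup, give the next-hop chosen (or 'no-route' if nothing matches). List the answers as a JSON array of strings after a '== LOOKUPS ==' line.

Trace:
  + 0.0.0.0/0 (H0) depth=0
  + 0.0.0.0/0 (H0) depth=0
  + 0.0.0.0/0 (H3) depth=0
  + 211.191.31.240/28 (H0) depth=28
  + 211.191.24.0/21 (H2) depth=21
  lookup 211.191.31.240: bits 1101001110111111000111111111 walk d0:H3→d1:-→d2:-→d3:-→d4:-→d5:-→d6:-→d7:-→d8:-→d9:-→d10:-→d11:-→d12:-→d13:-→d14:-→d15:-→d16:-→d17:-→d18:-→d19:-→d20:-→d21:H2→d22:-→d23:-→d24:-→d25:-→d26:-→d27:-→d28:H0 -> H0
  + 211.0.0.0/8 (H2) depth=8
  + 227.16.0.0/12 (H3) depth=12
  + 211.191.16.0/20 (H2) depth=20
  lookup 211.191.16.198: bits 11010011101111110001 walk d0:H3→d1:-→d2:-→d3:-→d4:-→d5:-→d6:-→d7:-→d8:H2→d9:-→d10:-→d11:-→d12:-→d13:-→d14:-→d15:-→d16:-→d17:-→d18:-→d19:-→d20:H2 -> H2
  - 211.191.16.0/20 clear@20
  lookup 211.191.24.1: bits 110100111011111100011 walk d0:H3→d1:-→d2:-→d3:-→d4:-→d5:-→d6:-→d7:-→d8:H2→d9:-→d10:-→d11:-→d12:-→d13:-→d14:-→d15:-→d16:-→d17:-→d18:-→d19:-→d20:-→d21:H2 -> H2
  - 227.16.0.0/12 clear@12
  lookup 211.191.31.240: bits 1101001110111111000111111111 walk d0:H3→d1:-→d2:-→d3:-→d4:-→d5:-→d6:-→d7:-→d8:H2→d9:-→d10:-→d11:-→d12:-→d13:-→d14:-→d15:-→d16:-→d17:-→d18:-→d19:-→d20:-→d21:H2→d22:-→d23:-→d24:-→d25:-→d26:-→d27:-→d28:H0 -> H0
  + 211.190.0.0/15 (H1) depth=15
  lookup 211.190.4.123: bits 110100111011111 walk d0:H3→d1:-→d2:-→d3:-→d4:-→d5:-→d6:-→d7:-→d8:H2→d9:-→d10:-→d11:-→d12:-→d13:-→d14:-→d15:H1 -> H1
  - 211.191.31.240/28 clear@28
  lookup 27.242.98.88: bits ε walk d0:H3 -> H3
  lookup 114.36.224.149: bits ε walk d0:H3 -> H3
  + 211.191.0.0/16 (H0) depth=16
  - 211.0.0.0/8 clear@8
  + 227.26.89.224/28 (H2) depth=28
  + 0.0.0.0/0 (H0) depth=0
  + 211.191.31.247/32 (H2) depth=32
  lookup 211.191.31.247: bits 11010011101111110001111111110111 walk d0:H0→d1:-→d2:-→d3:-→d4:-→d5:-→d6:-→d7:-→d8:-→d9:-→d10:-→d11:-→d12:-→d13:-→d14:-→d15:H1→d16:H0→d17:-→d18:-→d19:-→d20:-→d21:H2→d22:-→d23:-→d24:-→d25:-→d26:-→d27:-→d28:-→d29:-→d30:-→d31:-→d32:H2 -> H2
  + 227.26.89.237/32 (H3) depth=32
  + 227.26.89.232/29 (H2) depth=29
  lookup 211.191.31.247: bits 11010011101111110001111111110111 walk d0:H0→d1:-→d2:-→d3:-→d4:-→d5:-→d6:-→d7:-→d8:-→d9:-→d10:-→d11:-→d12:-→d13:-→d14:-→d15:H1→d16:H0→d17:-→d18:-→d19:-→d20:-→d21:H2→d22:-→d23:-→d24:-→d25:-→d26:-→d27:-→d28:-→d29:-→d30:-→d31:-→d32:H2 -> H2
  + 227.16.0.0/12 (H2) depth=12
  + 227.26.89.224/28 (H3) depth=28
  + 211.191.16.0/20 (H0) depth=20
  lookup 211.191.16.0: bits 11010011101111110001 walk d0:H0→d1:-→d2:-→d3:-→d4:-→d5:-→d6:-→d7:-→d8:-→d9:-→d10:-→d11:-→d12:-→d13:-→d14:-→d15:H1→d16:H0→d17:-→d18:-→d19:-→d20:H0 -> H0
  lookup 227.16.0.118: bits 111000110001 walk d0:H0→d1:-→d2:-→d3:-→d4:-→d5:-→d6:-→d7:-→d8:-→d9:-→d10:-→d11:-→d12:H2 -> H2
  + 227.0.0.0/8 (H1) depth=8
  lookup 227.16.18.96: bits 111000110001 walk d0:H0→d1:-→d2:-→d3:-→d4:-→d5:-→d6:-→d7:-→d8:H1→d9:-→d10:-→d11:-→d12:H2 -> H2
  lookup 227.26.89.235: bits 11100011000110100101100111101 walk d0:H0→d1:-→d2:-→d3:-→d4:-→d5:-→d6:-→d7:-→d8:H1→d9:-→d10:-→d11:-→d12:H2→d13:-→d14:-→d15:-→d16:-→d17:-→d18:-→d19:-→d20:-→d21:-→d22:-→d23:-→d24:-→d25:-→d26:-→d27:-→d28:H3→d29:H2 -> H2
  lookup 31.220.189.231: bits ε walk d0:H0 -> H0

== LOOKUPS ==
["H0","H2","H2","H0","H1","H3","H3","H2","H2","H0","H2","H2","H2","H0"]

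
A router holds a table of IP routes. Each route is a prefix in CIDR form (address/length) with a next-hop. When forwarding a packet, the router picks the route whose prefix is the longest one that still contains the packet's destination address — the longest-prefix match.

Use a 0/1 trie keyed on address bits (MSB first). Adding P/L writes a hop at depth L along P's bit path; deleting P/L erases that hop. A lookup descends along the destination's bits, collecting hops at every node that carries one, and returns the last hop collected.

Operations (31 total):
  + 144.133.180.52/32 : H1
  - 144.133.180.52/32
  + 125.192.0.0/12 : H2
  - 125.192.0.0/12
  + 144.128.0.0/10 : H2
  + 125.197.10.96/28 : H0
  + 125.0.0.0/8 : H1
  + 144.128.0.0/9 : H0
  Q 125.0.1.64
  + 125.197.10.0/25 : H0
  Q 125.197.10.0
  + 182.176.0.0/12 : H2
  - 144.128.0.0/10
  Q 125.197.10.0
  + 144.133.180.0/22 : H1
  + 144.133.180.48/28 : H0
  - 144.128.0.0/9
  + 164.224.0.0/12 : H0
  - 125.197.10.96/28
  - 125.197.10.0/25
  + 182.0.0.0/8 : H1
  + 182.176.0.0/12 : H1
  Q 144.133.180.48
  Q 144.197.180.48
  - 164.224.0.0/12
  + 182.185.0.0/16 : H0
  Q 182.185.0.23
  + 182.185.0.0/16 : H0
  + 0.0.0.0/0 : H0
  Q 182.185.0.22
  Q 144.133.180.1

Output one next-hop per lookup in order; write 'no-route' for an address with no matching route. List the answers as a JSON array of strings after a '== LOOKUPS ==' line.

Apply in order:
  + 144.133.180.52/32 (H1) depth=32
  del 144.133.180.52/32 (clear depth 32)
  + 125.192.0.0/12 (H2) depth=12
  del 125.192.0.0/12 (clear depth 12)
  + 144.128.0.0/10 (H2) depth=10
  + 125.197.10.96/28 (H0) depth=28
  + 125.0.0.0/8 (H1) depth=8
  + 144.128.0.0/9 (H0) depth=9
  Q 125.0.1.64: descend 01111101 ; hops seen [H1] ; pick H1
  + 125.197.10.0/25 (H0) depth=25
  Q 125.197.10.0: descend 0111110111000101000010100 ; hops seen [H1,H0] ; pick H0
  + 182.176.0.0/12 (H2) depth=12
  del 144.128.0.0/10 (clear depth 10)
  Q 125.197.10.0: descend 0111110111000101000010100 ; hops seen [H1,H0] ; pick H0
  + 144.133.180.0/22 (H1) depth=22
  + 144.133.180.48/28 (H0) depth=28
  del 144.128.0.0/9 (clear depth 9)
  + 164.224.0.0/12 (H0) depth=12
  del 125.197.10.96/28 (clear depth 28)
  del 125.197.10.0/25 (clear depth 25)
  + 182.0.0.0/8 (H1) depth=8
  + 182.176.0.0/12 (H1) depth=12
  Q 144.133.180.48: descend 10010000100001011011010000110 ; hops seen [H1,H0] ; pick H0
  Q 144.197.180.48: descend 100100001 ; hops seen [∅] ; pick no-route
  del 164.224.0.0/12 (clear depth 12)
  + 182.185.0.0/16 (H0) depth=16
  Q 182.185.0.23: descend 1011011010111001 ; hops seen [H1,H1,H0] ; pick H0
  + 182.185.0.0/16 (H0) depth=16
  + 0.0.0.0/0 (H0) depth=0
  Q 182.185.0.22: descend 1011011010111001 ; hops seen [H0,H1,H1,H0] ; pick H0
  Q 144.133.180.1: descend 10010000100001011011010000 ; hops seen [H0,H1] ; pick H1

== LOOKUPS ==
["H1","H0","H0","H0","no-route","H0","H0","H1"]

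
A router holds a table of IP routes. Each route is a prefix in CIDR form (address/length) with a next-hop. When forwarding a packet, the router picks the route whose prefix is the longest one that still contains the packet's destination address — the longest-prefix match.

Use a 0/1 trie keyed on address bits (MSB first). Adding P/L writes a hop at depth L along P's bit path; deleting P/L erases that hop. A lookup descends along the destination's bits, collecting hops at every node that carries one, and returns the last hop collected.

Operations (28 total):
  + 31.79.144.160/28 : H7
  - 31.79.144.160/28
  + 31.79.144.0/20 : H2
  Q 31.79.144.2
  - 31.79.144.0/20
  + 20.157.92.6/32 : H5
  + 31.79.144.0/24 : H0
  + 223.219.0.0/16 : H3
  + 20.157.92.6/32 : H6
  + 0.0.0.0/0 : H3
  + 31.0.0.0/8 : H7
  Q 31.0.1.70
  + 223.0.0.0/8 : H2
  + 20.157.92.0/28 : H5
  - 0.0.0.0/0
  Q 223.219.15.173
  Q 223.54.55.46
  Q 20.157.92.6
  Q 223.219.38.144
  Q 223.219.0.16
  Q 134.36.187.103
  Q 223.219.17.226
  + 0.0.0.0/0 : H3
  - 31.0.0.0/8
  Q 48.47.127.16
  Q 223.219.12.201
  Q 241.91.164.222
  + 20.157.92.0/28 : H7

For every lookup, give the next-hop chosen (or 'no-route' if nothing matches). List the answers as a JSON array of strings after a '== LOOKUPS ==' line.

Apply in order:
  + 31.79.144.160/28 (H7) depth=28
  del 31.79.144.160/28 (clear depth 28)
  + 31.79.144.0/20 (H2) depth=20
  Q 31.79.144.2: descend 000111110100111110010000 ; hops seen [H2] ; pick H2
  del 31.79.144.0/20 (clear depth 20)
  + 20.157.92.6/32 (H5) depth=32
  + 31.79.144.0/24 (H0) depth=24
  + 223.219.0.0/16 (H3) depth=16
  + 20.157.92.6/32 (H6) depth=32
  + 0.0.0.0/0 (H3) depth=0
  + 31.0.0.0/8 (H7) depth=8
  Q 31.0.1.70: descend 000111110 ; hops seen [H3,H7] ; pick H7
  + 223.0.0.0/8 (H2) depth=8
  + 20.157.92.0/28 (H5) depth=28
  del 0.0.0.0/0 (clear depth 0)
  Q 223.219.15.173: descend 1101111111011011 ; hops seen [H2,H3] ; pick H3
  Q 223.54.55.46: descend 11011111 ; hops seen [H2] ; pick H2
  Q 20.157.92.6: descend 00010100100111010101110000000110 ; hops seen [H5,H6] ; pick H6
  Q 223.219.38.144: descend 1101111111011011 ; hops seen [H2,H3] ; pick H3
  Q 223.219.0.16: descend 1101111111011011 ; hops seen [H2,H3] ; pick H3
  Q 134.36.187.103: descend 1 ; hops seen [∅] ; pick no-route
  Q 223.219.17.226: descend 1101111111011011 ; hops seen [H2,H3] ; pick H3
  + 0.0.0.0/0 (H3) depth=0
  del 31.0.0.0/8 (clear depth 8)
  Q 48.47.127.16: descend 00 ; hops seen [H3] ; pick H3
  Q 223.219.12.201: descend 1101111111011011 ; hops seen [H3,H2,H3] ; pick H3
  Q 241.91.164.222: descend 11 ; hops seen [H3] ; pick H3
  + 20.157.92.0/28 (H7) depth=28

== LOOKUPS ==
["H2","H7","H3","H2","H6","H3","H3","no-route","H3","H3","H3","H3"]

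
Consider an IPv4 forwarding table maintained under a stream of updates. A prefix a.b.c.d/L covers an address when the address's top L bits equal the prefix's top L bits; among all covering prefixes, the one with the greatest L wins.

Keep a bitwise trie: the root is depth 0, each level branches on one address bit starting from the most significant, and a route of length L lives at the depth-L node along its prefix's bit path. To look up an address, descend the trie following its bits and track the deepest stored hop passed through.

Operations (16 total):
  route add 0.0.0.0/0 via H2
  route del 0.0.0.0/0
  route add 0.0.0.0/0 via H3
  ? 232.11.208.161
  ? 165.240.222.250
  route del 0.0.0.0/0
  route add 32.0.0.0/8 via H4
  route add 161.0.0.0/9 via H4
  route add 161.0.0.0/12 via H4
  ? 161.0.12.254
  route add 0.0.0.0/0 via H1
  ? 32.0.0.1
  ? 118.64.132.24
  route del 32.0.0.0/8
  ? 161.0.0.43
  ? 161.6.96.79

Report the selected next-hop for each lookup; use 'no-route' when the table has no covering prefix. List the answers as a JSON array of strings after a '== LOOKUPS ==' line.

Trace:
  + 0.0.0.0/0 (H2) depth=0
  - 0.0.0.0/0 clear@0
  + 0.0.0.0/0 (H3) depth=0
  Q 232.11.208.161: descend ε ; hops seen [H3] ; pick H3
  Q 165.240.222.250: descend ε ; hops seen [H3] ; pick H3
  - 0.0.0.0/0 clear@0
  + 32.0.0.0/8 (H4) depth=8
  + 161.0.0.0/9 (H4) depth=9
  + 161.0.0.0/12 (H4) depth=12
  Q 161.0.12.254: descend 101000010000 ; hops seen [H4,H4] ; pick H4
  + 0.0.0.0/0 (H1) depth=0
  Q 32.0.0.1: descend 00100000 ; hops seen [H1,H4] ; pick H4
  Q 118.64.132.24: descend 0 ; hops seen [H1] ; pick H1
  - 32.0.0.0/8 clear@8
  Q 161.0.0.43: descend 101000010000 ; hops seen [H1,H4,H4] ; pick H4
  Q 161.6.96.79: descend 101000010000 ; hops seen [H1,H4,H4] ; pick H4

== LOOKUPS ==
["H3","H3","H4","H4","H1","H4","H4"]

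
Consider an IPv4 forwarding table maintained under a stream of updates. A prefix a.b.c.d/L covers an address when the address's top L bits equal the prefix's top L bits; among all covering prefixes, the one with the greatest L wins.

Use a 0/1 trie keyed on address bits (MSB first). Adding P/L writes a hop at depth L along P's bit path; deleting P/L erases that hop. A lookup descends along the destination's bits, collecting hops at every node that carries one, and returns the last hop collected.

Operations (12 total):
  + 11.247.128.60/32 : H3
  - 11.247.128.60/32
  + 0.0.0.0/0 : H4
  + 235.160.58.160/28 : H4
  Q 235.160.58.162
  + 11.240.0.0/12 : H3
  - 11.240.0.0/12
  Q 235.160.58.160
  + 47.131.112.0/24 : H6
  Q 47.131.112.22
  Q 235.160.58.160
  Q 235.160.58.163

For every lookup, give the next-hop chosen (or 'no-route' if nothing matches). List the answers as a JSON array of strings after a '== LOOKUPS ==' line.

Process each operation:
  + 11.247.128.60/32 (H3) depth=32
  - 11.247.128.60/32 clear@32
  + 0.0.0.0/0 (H4) depth=0
  + 235.160.58.160/28 (H4) depth=28
  Q 235.160.58.162: descend 1110101110100000001110101010 ; hops seen [H4,H4] ; pick H4
  + 11.240.0.0/12 (H3) depth=12
  - 11.240.0.0/12 clear@12
  Q 235.160.58.160: descend 1110101110100000001110101010 ; hops seen [H4,H4] ; pick H4
  + 47.131.112.0/24 (H6) depth=24
  Q 47.131.112.22: descend 001011111000001101110000 ; hops seen [H4,H6] ; pick H6
  Q 235.160.58.160: descend 1110101110100000001110101010 ; hops seen [H4,H4] ; pick H4
  Q 235.160.58.163: descend 1110101110100000001110101010 ; hops seen [H4,H4] ; pick H4

== LOOKUPS ==
["H4","H4","H6","H4","H4"]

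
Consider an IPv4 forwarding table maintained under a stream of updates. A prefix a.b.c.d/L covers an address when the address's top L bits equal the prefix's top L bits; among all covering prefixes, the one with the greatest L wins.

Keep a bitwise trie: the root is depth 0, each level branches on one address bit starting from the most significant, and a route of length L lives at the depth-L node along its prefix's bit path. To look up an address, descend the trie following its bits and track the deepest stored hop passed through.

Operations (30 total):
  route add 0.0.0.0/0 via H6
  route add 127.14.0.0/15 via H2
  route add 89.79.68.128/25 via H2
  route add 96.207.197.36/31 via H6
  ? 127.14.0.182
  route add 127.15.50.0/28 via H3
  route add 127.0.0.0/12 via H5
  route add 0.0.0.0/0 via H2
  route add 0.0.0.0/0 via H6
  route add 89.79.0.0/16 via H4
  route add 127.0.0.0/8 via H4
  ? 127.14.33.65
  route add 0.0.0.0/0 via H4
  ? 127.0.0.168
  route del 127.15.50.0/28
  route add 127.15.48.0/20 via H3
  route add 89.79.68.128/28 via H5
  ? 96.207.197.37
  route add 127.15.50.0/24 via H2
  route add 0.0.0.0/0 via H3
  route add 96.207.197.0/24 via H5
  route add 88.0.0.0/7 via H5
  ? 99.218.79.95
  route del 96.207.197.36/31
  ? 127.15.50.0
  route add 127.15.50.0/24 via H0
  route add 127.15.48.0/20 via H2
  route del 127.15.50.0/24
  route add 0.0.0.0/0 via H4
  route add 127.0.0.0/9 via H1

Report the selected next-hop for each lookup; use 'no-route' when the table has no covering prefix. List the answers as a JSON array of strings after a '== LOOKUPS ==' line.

Trace:
  + 0.0.0.0/0 (H6) depth=0
  + 127.14.0.0/15 (H2) depth=15
  + 89.79.68.128/25 (H2) depth=25
  + 96.207.197.36/31 (H6) depth=31
  lookup 127.14.0.182: bits 011111110000111 walk d0:H6→d1:-→d2:-→d3:-→d4:-→d5:-→d6:-→d7:-→d8:-→d9:-→d10:-→d11:-→d12:-→d13:-→d14:-→d15:H2 -> H2
  + 127.15.50.0/28 (H3) depth=28
  + 127.0.0.0/12 (H5) depth=12
  + 0.0.0.0/0 (H2) depth=0
  + 0.0.0.0/0 (H6) depth=0
  + 89.79.0.0/16 (H4) depth=16
  + 127.0.0.0/8 (H4) depth=8
  lookup 127.14.33.65: bits 011111110000111 walk d0:H6→d1:-→d2:-→d3:-→d4:-→d5:-→d6:-→d7:-→d8:H4→d9:-→d10:-→d11:-→d12:H5→d13:-→d14:-→d15:H2 -> H2
  + 0.0.0.0/0 (H4) depth=0
  lookup 127.0.0.168: bits 011111110000 walk d0:H4→d1:-→d2:-→d3:-→d4:-→d5:-→d6:-→d7:-→d8:H4→d9:-→d10:-→d11:-→d12:H5 -> H5
  - 127.15.50.0/28 clear@28
  + 127.15.48.0/20 (H3) depth=20
  + 89.79.68.128/28 (H5) depth=28
  lookup 96.207.197.37: bits 0110000011001111110001010010010 walk d0:H4→d1:-→d2:-→d3:-→d4:-→d5:-→d6:-→d7:-→d8:-→d9:-→d10:-→d11:-→d12:-→d13:-→d14:-→d15:-→d16:-→d17:-→d18:-→d19:-→d20:-→d21:-→d22:-→d23:-→d24:-→d25:-→d26:-→d27:-→d28:-→d29:-→d30:-→d31:H6 -> H6
  + 127.15.50.0/24 (H2) depth=24
  + 0.0.0.0/0 (H3) depth=0
  + 96.207.197.0/24 (H5) depth=24
  + 88.0.0.0/7 (H5) depth=7
  lookup 99.218.79.95: bits 011000 walk d0:H3→d1:-→d2:-→d3:-→d4:-→d5:-→d6:- -> H3
  - 96.207.197.36/31 clear@31
  lookup 127.15.50.0: bits 0111111100001111001100100000 walk d0:H3→d1:-→d2:-→d3:-→d4:-→d5:-→d6:-→d7:-→d8:H4→d9:-→d10:-→d11:-→d12:H5→d13:-→d14:-→d15:H2→d16:-→d17:-→d18:-→d19:-→d20:H3→d21:-→d22:-→d23:-→d24:H2→d25:-→d26:-→d27:-→d28:- -> H2
  + 127.15.50.0/24 (H0) depth=24
  + 127.15.48.0/20 (H2) depth=20
  - 127.15.50.0/24 clear@24
  + 0.0.0.0/0 (H4) depth=0
  + 127.0.0.0/9 (H1) depth=9

== LOOKUPS ==
["H2","H2","H5","H6","H3","H2"]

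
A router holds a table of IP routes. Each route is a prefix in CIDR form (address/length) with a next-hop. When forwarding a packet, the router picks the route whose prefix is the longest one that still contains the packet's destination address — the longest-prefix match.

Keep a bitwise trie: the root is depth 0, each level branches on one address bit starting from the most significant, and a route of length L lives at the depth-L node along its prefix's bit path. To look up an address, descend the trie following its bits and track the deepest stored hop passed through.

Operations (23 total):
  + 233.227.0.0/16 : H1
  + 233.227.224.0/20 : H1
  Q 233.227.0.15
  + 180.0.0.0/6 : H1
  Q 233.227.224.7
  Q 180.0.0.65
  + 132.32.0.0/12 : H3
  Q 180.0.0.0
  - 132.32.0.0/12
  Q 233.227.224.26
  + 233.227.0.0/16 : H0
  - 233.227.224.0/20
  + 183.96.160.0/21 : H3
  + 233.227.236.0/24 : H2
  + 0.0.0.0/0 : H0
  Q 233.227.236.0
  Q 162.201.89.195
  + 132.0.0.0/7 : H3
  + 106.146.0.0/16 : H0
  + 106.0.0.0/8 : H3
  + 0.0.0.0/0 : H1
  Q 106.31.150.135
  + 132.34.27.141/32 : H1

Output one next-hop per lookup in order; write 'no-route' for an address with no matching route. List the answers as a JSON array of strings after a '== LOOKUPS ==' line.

Process each operation:
  add 233.227.0.0/16 -> H1 at depth 16
  add 233.227.224.0/20 -> H1 at depth 20
  Q 233.227.0.15: descend 1110100111100011 ; hops seen [H1] ; pick H1
  add 180.0.0.0/6 -> H1 at depth 6
  Q 233.227.224.7: descend 11101001111000111110 ; hops seen [H1,H1] ; pick H1
  Q 180.0.0.65: descend 101101 ; hops seen [H1] ; pick H1
  add 132.32.0.0/12 -> H3 at depth 12
  Q 180.0.0.0: descend 101101 ; hops seen [H1] ; pick H1
  del 132.32.0.0/12 (clear depth 12)
  Q 233.227.224.26: descend 11101001111000111110 ; hops seen [H1,H1] ; pick H1
  add 233.227.0.0/16 -> H0 at depth 16
  del 233.227.224.0/20 (clear depth 20)
  add 183.96.160.0/21 -> H3 at depth 21
  add 233.227.236.0/24 -> H2 at depth 24
  add 0.0.0.0/0 -> H0 at depth 0
  Q 233.227.236.0: descend 111010011110001111101100 ; hops seen [H0,H0,H2] ; pick H2
  Q 162.201.89.195: descend 101 ; hops seen [H0] ; pick H0
  add 132.0.0.0/7 -> H3 at depth 7
  add 106.146.0.0/16 -> H0 at depth 16
  add 106.0.0.0/8 -> H3 at depth 8
  add 0.0.0.0/0 -> H1 at depth 0
  Q 106.31.150.135: descend 01101010 ; hops seen [H1,H3] ; pick H3
  add 132.34.27.141/32 -> H1 at depth 32

== LOOKUPS ==
["H1","H1","H1","H1","H1","H2","H0","H3"]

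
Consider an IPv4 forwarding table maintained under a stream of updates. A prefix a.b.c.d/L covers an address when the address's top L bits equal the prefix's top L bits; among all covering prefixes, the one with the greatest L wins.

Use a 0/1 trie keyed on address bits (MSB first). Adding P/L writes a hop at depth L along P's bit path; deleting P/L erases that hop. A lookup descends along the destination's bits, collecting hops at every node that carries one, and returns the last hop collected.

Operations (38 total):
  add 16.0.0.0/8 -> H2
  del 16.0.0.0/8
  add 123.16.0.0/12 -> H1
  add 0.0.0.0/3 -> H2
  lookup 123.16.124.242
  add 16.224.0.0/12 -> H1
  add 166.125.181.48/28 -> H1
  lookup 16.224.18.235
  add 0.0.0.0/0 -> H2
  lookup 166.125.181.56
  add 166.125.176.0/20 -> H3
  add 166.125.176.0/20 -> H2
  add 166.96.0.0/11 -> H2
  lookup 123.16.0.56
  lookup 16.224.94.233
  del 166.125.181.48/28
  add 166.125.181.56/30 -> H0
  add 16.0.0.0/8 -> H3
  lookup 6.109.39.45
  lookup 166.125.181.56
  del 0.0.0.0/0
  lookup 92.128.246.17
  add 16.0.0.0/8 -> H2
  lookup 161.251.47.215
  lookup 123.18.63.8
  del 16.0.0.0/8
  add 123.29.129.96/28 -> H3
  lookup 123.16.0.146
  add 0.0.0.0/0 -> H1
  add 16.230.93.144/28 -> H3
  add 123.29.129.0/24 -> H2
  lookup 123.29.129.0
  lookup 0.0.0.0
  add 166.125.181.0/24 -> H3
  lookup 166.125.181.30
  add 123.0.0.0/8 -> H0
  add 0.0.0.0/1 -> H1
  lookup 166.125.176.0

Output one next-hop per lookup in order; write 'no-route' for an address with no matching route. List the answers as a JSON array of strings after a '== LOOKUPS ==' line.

Apply in order:
  add 16.0.0.0/8 -> H2 at depth 8
  - 16.0.0.0/8 clear@8
  add 123.16.0.0/12 -> H1 at depth 12
  add 0.0.0.0/3 -> H2 at depth 3
  ? 123.16.124.242  path d0:-→d1:-→d2:-→d3:-→d4:-→d5:-→d6:-→d7:-→d8:-→d9:-→d10:-→d11:-→d12:H1  best=H1
  add 16.224.0.0/12 -> H1 at depth 12
  add 166.125.181.48/28 -> H1 at depth 28
  ? 16.224.18.235  path d0:-→d1:-→d2:-→d3:H2→d4:-→d5:-→d6:-→d7:-→d8:-→d9:-→d10:-→d11:-→d12:H1  best=H1
  add 0.0.0.0/0 -> H2 at depth 0
  ? 166.125.181.56  path d0:H2→d1:-→d2:-→d3:-→d4:-→d5:-→d6:-→d7:-→d8:-→d9:-→d10:-→d11:-→d12:-→d13:-→d14:-→d15:-→d16:-→d17:-→d18:-→d19:-→d20:-→d21:-→d22:-→d23:-→d24:-→d25:-→d26:-→d27:-→d28:H1  best=H1
  add 166.125.176.0/20 -> H3 at depth 20
  add 166.125.176.0/20 -> H2 at depth 20
  add 166.96.0.0/11 -> H2 at depth 11
  ? 123.16.0.56  path d0:H2→d1:-→d2:-→d3:-→d4:-→d5:-→d6:-→d7:-→d8:-→d9:-→d10:-→d11:-→d12:H1  best=H1
  ? 16.224.94.233  path d0:H2→d1:-→d2:-→d3:H2→d4:-→d5:-→d6:-→d7:-→d8:-→d9:-→d10:-→d11:-→d12:H1  best=H1
  - 166.125.181.48/28 clear@28
  add 166.125.181.56/30 -> H0 at depth 30
  add 16.0.0.0/8 -> H3 at depth 8
  ? 6.109.39.45  path d0:H2→d1:-→d2:-→d3:H2  best=H2
  ? 166.125.181.56  path d0:H2→d1:-→d2:-→d3:-→d4:-→d5:-→d6:-→d7:-→d8:-→d9:-→d10:-→d11:H2→d12:-→d13:-→d14:-→d15:-→d16:-→d17:-→d18:-→d19:-→d20:H2→d21:-→d22:-→d23:-→d24:-→d25:-→d26:-→d27:-→d28:-→d29:-→d30:H0  best=H0
  - 0.0.0.0/0 clear@0
  ? 92.128.246.17  path d0:-→d1:-→d2:-  best=no-route
  add 16.0.0.0/8 -> H2 at depth 8
  ? 161.251.47.215  path d0:-→d1:-→d2:-→d3:-→d4:-→d5:-  best=no-route
  ? 123.18.63.8  path d0:-→d1:-→d2:-→d3:-→d4:-→d5:-→d6:-→d7:-→d8:-→d9:-→d10:-→d11:-→d12:H1  best=H1
  - 16.0.0.0/8 clear@8
  add 123.29.129.96/28 -> H3 at depth 28
  ? 123.16.0.146  path d0:-→d1:-→d2:-→d3:-→d4:-→d5:-→d6:-→d7:-→d8:-→d9:-→d10:-→d11:-→d12:H1  best=H1
  add 0.0.0.0/0 -> H1 at depth 0
  add 16.230.93.144/28 -> H3 at depth 28
  add 123.29.129.0/24 -> H2 at depth 24
  ? 123.29.129.0  path d0:H1→d1:-→d2:-→d3:-→d4:-→d5:-→d6:-→d7:-→d8:-→d9:-→d10:-→d11:-→d12:H1→d13:-→d14:-→d15:-→d16:-→d17:-→d18:-→d19:-→d20:-→d21:-→d22:-→d23:-→d24:H2→d25:-  best=H2
  ? 0.0.0.0  path d0:H1→d1:-→d2:-→d3:H2  best=H2
  add 166.125.181.0/24 -> H3 at depth 24
  ? 166.125.181.30  path d0:H1→d1:-→d2:-→d3:-→d4:-→d5:-→d6:-→d7:-→d8:-→d9:-→d10:-→d11:H2→d12:-→d13:-→d14:-→d15:-→d16:-→d17:-→d18:-→d19:-→d20:H2→d21:-→d22:-→d23:-→d24:H3→d25:-→d26:-  best=H3
  add 123.0.0.0/8 -> H0 at depth 8
  add 0.0.0.0/1 -> H1 at depth 1
  ? 166.125.176.0  path d0:H1→d1:-→d2:-→d3:-→d4:-→d5:-→d6:-→d7:-→d8:-→d9:-→d10:-→d11:H2→d12:-→d13:-→d14:-→d15:-→d16:-→d17:-→d18:-→d19:-→d20:H2→d21:-  best=H2

== LOOKUPS ==
["H1","H1","H1","H1","H1","H2","H0","no-route","no-route","H1","H1","H2","H2","H3","H2"]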